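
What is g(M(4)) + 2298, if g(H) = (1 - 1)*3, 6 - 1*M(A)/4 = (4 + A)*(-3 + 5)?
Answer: 2298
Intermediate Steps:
M(A) = -8 - 8*A (M(A) = 24 - 4*(4 + A)*(-3 + 5) = 24 - 4*(4 + A)*2 = 24 - 4*(8 + 2*A) = 24 + (-32 - 8*A) = -8 - 8*A)
g(H) = 0 (g(H) = 0*3 = 0)
g(M(4)) + 2298 = 0 + 2298 = 2298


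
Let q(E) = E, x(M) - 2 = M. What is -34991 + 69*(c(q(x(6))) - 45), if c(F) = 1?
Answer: -38027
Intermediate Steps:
x(M) = 2 + M
-34991 + 69*(c(q(x(6))) - 45) = -34991 + 69*(1 - 45) = -34991 + 69*(-44) = -34991 - 3036 = -38027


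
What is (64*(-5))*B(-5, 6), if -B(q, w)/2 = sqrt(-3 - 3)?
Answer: 640*I*sqrt(6) ≈ 1567.7*I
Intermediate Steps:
B(q, w) = -2*I*sqrt(6) (B(q, w) = -2*sqrt(-3 - 3) = -2*I*sqrt(6))
(64*(-5))*B(-5, 6) = (64*(-5))*(-2*I*sqrt(6)) = -(-640)*I*sqrt(6) = 640*I*sqrt(6)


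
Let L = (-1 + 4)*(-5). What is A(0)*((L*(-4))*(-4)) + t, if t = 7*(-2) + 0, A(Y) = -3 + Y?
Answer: 706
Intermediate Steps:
L = -15 (L = 3*(-5) = -15)
t = -14 (t = -14 + 0 = -14)
A(0)*((L*(-4))*(-4)) + t = (-3 + 0)*(-15*(-4)*(-4)) - 14 = -180*(-4) - 14 = -3*(-240) - 14 = 720 - 14 = 706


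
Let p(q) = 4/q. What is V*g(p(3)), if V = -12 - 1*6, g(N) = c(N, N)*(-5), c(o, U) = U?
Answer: 120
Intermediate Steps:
g(N) = -5*N (g(N) = N*(-5) = -5*N)
V = -18 (V = -12 - 6 = -18)
V*g(p(3)) = -(-90)*4/3 = -18*(-20/3) = 120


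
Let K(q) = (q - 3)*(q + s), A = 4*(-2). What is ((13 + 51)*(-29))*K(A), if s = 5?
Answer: -61248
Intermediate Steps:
A = -8
K(q) = (-3 + q)*(5 + q) (K(q) = (q - 3)*(q + 5) = (-3 + q)*(5 + q))
((13 + 51)*(-29))*K(A) = ((13 + 51)*(-29))*(-15 + (-8)² + 2*(-8)) = (64*(-29))*(-15 + 64 - 16) = -1856*33 = -61248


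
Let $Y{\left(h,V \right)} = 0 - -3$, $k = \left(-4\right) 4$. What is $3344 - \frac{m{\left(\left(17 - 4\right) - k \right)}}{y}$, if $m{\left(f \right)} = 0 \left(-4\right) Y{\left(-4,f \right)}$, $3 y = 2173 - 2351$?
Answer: $3344$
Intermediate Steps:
$y = - \frac{178}{3}$ ($y = \frac{2173 - 2351}{3} = \frac{1}{3} \left(-178\right) = - \frac{178}{3} \approx -59.333$)
$k = -16$
$Y{\left(h,V \right)} = 3$ ($Y{\left(h,V \right)} = 0 + 3 = 3$)
$m{\left(f \right)} = 0$ ($m{\left(f \right)} = 0 \left(-4\right) 3 = 0 \cdot 3 = 0$)
$3344 - \frac{m{\left(\left(17 - 4\right) - k \right)}}{y} = 3344 - \frac{0}{- \frac{178}{3}} = 3344 - 0 \left(- \frac{3}{178}\right) = 3344 - 0 = 3344 + 0 = 3344$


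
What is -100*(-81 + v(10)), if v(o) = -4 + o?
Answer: 7500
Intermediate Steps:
-100*(-81 + v(10)) = -100*(-81 + (-4 + 10)) = -100*(-81 + 6) = -100*(-75) = 7500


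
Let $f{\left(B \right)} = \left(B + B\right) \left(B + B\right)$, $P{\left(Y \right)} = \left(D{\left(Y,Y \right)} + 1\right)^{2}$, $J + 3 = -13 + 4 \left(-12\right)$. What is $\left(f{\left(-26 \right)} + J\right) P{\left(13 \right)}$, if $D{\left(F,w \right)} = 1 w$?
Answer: $517440$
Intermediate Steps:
$J = -64$ ($J = -3 + \left(-13 + 4 \left(-12\right)\right) = -3 - 61 = -64$)
$D{\left(F,w \right)} = w$
$P{\left(Y \right)} = \left(1 + Y\right)^{2}$ ($P{\left(Y \right)} = \left(Y + 1\right)^{2} = \left(1 + Y\right)^{2}$)
$f{\left(B \right)} = 4 B^{2}$ ($f{\left(B \right)} = 2 B 2 B = 4 B^{2}$)
$\left(f{\left(-26 \right)} + J\right) P{\left(13 \right)} = \left(4 \left(-26\right)^{2} - 64\right) \left(1 + 13\right)^{2} = \left(4 \cdot 676 - 64\right) 14^{2} = \left(2704 - 64\right) 196 = 2640 \cdot 196 = 517440$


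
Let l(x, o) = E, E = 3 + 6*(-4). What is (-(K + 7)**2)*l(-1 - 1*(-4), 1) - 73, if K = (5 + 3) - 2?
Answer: 3476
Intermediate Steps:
K = 6 (K = 8 - 2 = 6)
E = -21 (E = 3 - 24 = -21)
l(x, o) = -21
(-(K + 7)**2)*l(-1 - 1*(-4), 1) - 73 = -(6 + 7)**2*(-21) - 73 = -1*13**2*(-21) - 73 = -1*169*(-21) - 73 = -169*(-21) - 73 = 3549 - 73 = 3476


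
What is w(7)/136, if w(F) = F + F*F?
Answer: 7/17 ≈ 0.41176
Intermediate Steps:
w(F) = F + F²
w(7)/136 = (7*(1 + 7))/136 = (7*8)*(1/136) = 56*(1/136) = 7/17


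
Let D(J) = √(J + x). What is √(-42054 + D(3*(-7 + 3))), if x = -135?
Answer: √(-42054 + 7*I*√3) ≈ 0.03 + 205.07*I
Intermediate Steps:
D(J) = √(-135 + J) (D(J) = √(J - 135) = √(-135 + J))
√(-42054 + D(3*(-7 + 3))) = √(-42054 + √(-135 + 3*(-7 + 3))) = √(-42054 + √(-135 + 3*(-4))) = √(-42054 + √(-135 - 12)) = √(-42054 + √(-147)) = √(-42054 + 7*I*√3)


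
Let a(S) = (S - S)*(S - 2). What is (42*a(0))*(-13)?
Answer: 0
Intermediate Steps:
a(S) = 0 (a(S) = 0*(-2 + S) = 0)
(42*a(0))*(-13) = (42*0)*(-13) = 0*(-13) = 0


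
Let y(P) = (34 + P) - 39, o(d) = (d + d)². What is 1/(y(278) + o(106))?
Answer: 1/45217 ≈ 2.2116e-5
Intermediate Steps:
o(d) = 4*d² (o(d) = (2*d)² = 4*d²)
y(P) = -5 + P
1/(y(278) + o(106)) = 1/((-5 + 278) + 4*106²) = 1/(273 + 4*11236) = 1/(273 + 44944) = 1/45217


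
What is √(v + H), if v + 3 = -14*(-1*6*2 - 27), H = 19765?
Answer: 2*√5077 ≈ 142.51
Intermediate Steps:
v = 543 (v = -3 - 14*(-1*6*2 - 27) = -3 - 14*(-6*2 - 27) = -3 - 14*(-12 - 27) = -3 - 14*(-39) = -3 + 546 = 543)
√(v + H) = √(543 + 19765) = √20308 = 2*√5077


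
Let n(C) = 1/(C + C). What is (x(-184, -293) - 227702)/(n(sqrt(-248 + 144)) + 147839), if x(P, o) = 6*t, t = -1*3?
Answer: -14005013185280/9092249887137 - 910880*I*sqrt(26)/9092249887137 ≈ -1.5403 - 5.1083e-7*I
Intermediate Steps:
n(C) = 1/(2*C)
t = -3
x(P, o) = -18 (x(P, o) = 6*(-3) = -18)
(x(-184, -293) - 227702)/(n(sqrt(-248 + 144)) + 147839) = (-18 - 227702)/(1/(2*(sqrt(-248 + 144))) + 147839) = -227720/(1/(2*(sqrt(-104))) + 147839) = -227720/(1/(2*((2*I*sqrt(26)))) + 147839) = -227720/((-I*sqrt(26)/52)/2 + 147839) = -227720/(-I*sqrt(26)/104 + 147839) = -227720/(147839 - I*sqrt(26)/104)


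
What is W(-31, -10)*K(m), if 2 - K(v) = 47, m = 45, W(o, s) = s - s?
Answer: 0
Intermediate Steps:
W(o, s) = 0
K(v) = -45 (K(v) = 2 - 1*47 = 2 - 47 = -45)
W(-31, -10)*K(m) = 0*(-45) = 0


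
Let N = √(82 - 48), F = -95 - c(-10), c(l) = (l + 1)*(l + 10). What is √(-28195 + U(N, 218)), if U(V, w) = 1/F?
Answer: 3*I*√28273330/95 ≈ 167.91*I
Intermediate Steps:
c(l) = (1 + l)*(10 + l)
F = -95 (F = -95 - (10 + (-10)² + 11*(-10)) = -95 - (10 + 100 - 110) = -95 - 1*0 = -95 + 0 = -95)
N = √34 ≈ 5.8309
U(V, w) = -1/95 (U(V, w) = 1/(-95) = -1/95)
√(-28195 + U(N, 218)) = √(-28195 - 1/95) = √(-2678526/95) = 3*I*√28273330/95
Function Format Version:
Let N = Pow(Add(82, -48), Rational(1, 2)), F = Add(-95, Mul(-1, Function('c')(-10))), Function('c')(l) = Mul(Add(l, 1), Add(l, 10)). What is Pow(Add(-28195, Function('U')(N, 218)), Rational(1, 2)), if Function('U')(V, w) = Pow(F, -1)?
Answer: Mul(Rational(3, 95), I, Pow(28273330, Rational(1, 2))) ≈ Mul(167.91, I)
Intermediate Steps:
Function('c')(l) = Mul(Add(1, l), Add(10, l))
F = -95 (F = Add(-95, Mul(-1, Add(10, Pow(-10, 2), Mul(11, -10)))) = Add(-95, Mul(-1, Add(10, 100, -110))) = Add(-95, Mul(-1, 0)) = Add(-95, 0) = -95)
N = Pow(34, Rational(1, 2)) ≈ 5.8309
Function('U')(V, w) = Rational(-1, 95) (Function('U')(V, w) = Pow(-95, -1) = Rational(-1, 95))
Pow(Add(-28195, Function('U')(N, 218)), Rational(1, 2)) = Pow(Add(-28195, Rational(-1, 95)), Rational(1, 2)) = Pow(Rational(-2678526, 95), Rational(1, 2)) = Mul(Rational(3, 95), I, Pow(28273330, Rational(1, 2)))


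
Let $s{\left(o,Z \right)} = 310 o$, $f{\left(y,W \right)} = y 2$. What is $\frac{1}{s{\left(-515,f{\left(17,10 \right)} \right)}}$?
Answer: $- \frac{1}{159650} \approx -6.2637 \cdot 10^{-6}$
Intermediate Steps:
$f{\left(y,W \right)} = 2 y$
$\frac{1}{s{\left(-515,f{\left(17,10 \right)} \right)}} = \frac{1}{310 \left(-515\right)} = \frac{1}{-159650} = - \frac{1}{159650}$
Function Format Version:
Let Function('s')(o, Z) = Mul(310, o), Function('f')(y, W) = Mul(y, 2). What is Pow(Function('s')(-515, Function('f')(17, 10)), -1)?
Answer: Rational(-1, 159650) ≈ -6.2637e-6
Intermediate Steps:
Function('f')(y, W) = Mul(2, y)
Pow(Function('s')(-515, Function('f')(17, 10)), -1) = Pow(Mul(310, -515), -1) = Pow(-159650, -1) = Rational(-1, 159650)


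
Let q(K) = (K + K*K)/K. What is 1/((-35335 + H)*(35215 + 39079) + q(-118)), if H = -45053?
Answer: -1/5972346189 ≈ -1.6744e-10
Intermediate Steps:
q(K) = (K + K**2)/K
1/((-35335 + H)*(35215 + 39079) + q(-118)) = 1/((-35335 - 45053)*(35215 + 39079) + (1 - 118)) = 1/(-80388*74294 - 117) = 1/(-5972346072 - 117) = 1/(-5972346189) = -1/5972346189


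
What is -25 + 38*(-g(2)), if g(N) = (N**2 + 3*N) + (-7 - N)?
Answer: -63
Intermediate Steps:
g(N) = -7 + N**2 + 2*N
-25 + 38*(-g(2)) = -25 + 38*(-(-7 + 2**2 + 2*2)) = -25 + 38*(-(-7 + 4 + 4)) = -25 + 38*(-1*1) = -25 + 38*(-1) = -25 - 38 = -63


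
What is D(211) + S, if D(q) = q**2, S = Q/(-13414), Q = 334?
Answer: 298602180/6707 ≈ 44521.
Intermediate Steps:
S = -167/6707 (S = 334/(-13414) = 334*(-1/13414) = -167/6707 ≈ -0.024899)
D(211) + S = 211**2 - 167/6707 = 44521 - 167/6707 = 298602180/6707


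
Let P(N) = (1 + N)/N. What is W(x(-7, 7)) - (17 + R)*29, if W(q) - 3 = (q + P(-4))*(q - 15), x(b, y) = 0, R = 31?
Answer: -5601/4 ≈ -1400.3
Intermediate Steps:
P(N) = (1 + N)/N
W(q) = 3 + (-15 + q)*(3/4 + q) (W(q) = 3 + (q + (1 - 4)/(-4))*(q - 15) = 3 + (q - 1/4*(-3))*(-15 + q) = 3 + (q + 3/4)*(-15 + q) = 3 + (3/4 + q)*(-15 + q) = 3 + (-15 + q)*(3/4 + q))
W(x(-7, 7)) - (17 + R)*29 = (-33/4 + 0**2 - 57/4*0) - (17 + 31)*29 = (-33/4 + 0 + 0) - 48*29 = -33/4 - 1*1392 = -33/4 - 1392 = -5601/4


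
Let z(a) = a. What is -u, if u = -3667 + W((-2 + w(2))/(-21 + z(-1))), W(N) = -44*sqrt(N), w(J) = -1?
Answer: 3667 + 2*sqrt(66) ≈ 3683.3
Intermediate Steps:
u = -3667 - 2*sqrt(66) (u = -3667 - 44*sqrt(3)*sqrt(-1/(-21 - 1)) = -3667 - 44*sqrt(3)*sqrt(-1/(-22)) = -3667 - 44*sqrt(66)/22 = -3667 - 2*sqrt(66) ≈ -3683.3)
-u = -(-3667 - 2*sqrt(66)) = 3667 + 2*sqrt(66)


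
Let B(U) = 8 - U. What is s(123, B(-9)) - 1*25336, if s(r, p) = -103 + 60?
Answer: -25379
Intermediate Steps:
s(r, p) = -43
s(123, B(-9)) - 1*25336 = -43 - 1*25336 = -43 - 25336 = -25379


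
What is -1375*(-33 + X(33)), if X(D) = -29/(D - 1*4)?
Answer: 46750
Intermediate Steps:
X(D) = -29/(-4 + D) (X(D) = -29/(D - 4) = -29/(-4 + D))
-1375*(-33 + X(33)) = -1375*(-33 - 29/(-4 + 33)) = -1375*(-33 - 29/29) = -1375*(-33 - 29*1/29) = -1375*(-33 - 1) = -1375*(-34) = 46750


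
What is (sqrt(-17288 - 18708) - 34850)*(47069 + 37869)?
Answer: -2960089300 + 169876*I*sqrt(8999) ≈ -2.9601e+9 + 1.6115e+7*I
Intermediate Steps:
(sqrt(-17288 - 18708) - 34850)*(47069 + 37869) = (sqrt(-35996) - 34850)*84938 = (2*I*sqrt(8999) - 34850)*84938 = (-34850 + 2*I*sqrt(8999))*84938 = -2960089300 + 169876*I*sqrt(8999)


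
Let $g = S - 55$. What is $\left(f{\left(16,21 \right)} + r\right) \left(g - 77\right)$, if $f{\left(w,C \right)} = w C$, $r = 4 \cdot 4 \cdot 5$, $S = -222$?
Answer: $-147264$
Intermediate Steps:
$r = 80$ ($r = 16 \cdot 5 = 80$)
$f{\left(w,C \right)} = C w$
$g = -277$ ($g = -222 - 55 = -277$)
$\left(f{\left(16,21 \right)} + r\right) \left(g - 77\right) = \left(21 \cdot 16 + 80\right) \left(-277 - 77\right) = \left(336 + 80\right) \left(-354\right) = 416 \left(-354\right) = -147264$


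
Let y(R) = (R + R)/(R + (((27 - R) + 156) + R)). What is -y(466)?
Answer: -932/649 ≈ -1.4361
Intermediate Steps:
y(R) = 2*R/(183 + R) (y(R) = (2*R)/(R + ((183 - R) + R)) = (2*R)/(R + 183) = (2*R)/(183 + R) = 2*R/(183 + R))
-y(466) = -2*466/(183 + 466) = -2*466/649 = -1*932/649 = -932/649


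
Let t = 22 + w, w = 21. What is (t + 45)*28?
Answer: 2464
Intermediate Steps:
t = 43 (t = 22 + 21 = 43)
(t + 45)*28 = (43 + 45)*28 = 88*28 = 2464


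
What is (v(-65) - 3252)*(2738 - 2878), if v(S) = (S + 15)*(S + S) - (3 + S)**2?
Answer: 83440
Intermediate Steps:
v(S) = -(3 + S)**2 + 2*S*(15 + S) (v(S) = (15 + S)*(2*S) - (3 + S)**2 = 2*S*(15 + S) - (3 + S)**2 = -(3 + S)**2 + 2*S*(15 + S))
(v(-65) - 3252)*(2738 - 2878) = ((-9 + (-65)**2 + 24*(-65)) - 3252)*(2738 - 2878) = ((-9 + 4225 - 1560) - 3252)*(-140) = (2656 - 3252)*(-140) = -596*(-140) = 83440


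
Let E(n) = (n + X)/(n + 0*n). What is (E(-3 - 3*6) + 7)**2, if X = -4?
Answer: 29584/441 ≈ 67.084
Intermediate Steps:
E(n) = (-4 + n)/n (E(n) = (n - 4)/(n + 0*n) = (-4 + n)/(n + 0) = (-4 + n)/n)
(E(-3 - 3*6) + 7)**2 = ((-4 + (-3 - 3*6))/(-3 - 3*6) + 7)**2 = ((-4 + (-3 - 18))/(-3 - 18) + 7)**2 = ((-4 - 21)/(-21) + 7)**2 = (-1/21*(-25) + 7)**2 = (25/21 + 7)**2 = (172/21)**2 = 29584/441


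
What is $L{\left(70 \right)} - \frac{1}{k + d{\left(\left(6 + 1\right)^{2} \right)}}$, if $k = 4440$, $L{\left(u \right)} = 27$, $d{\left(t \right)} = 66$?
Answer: $\frac{121661}{4506} \approx 27.0$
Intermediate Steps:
$L{\left(70 \right)} - \frac{1}{k + d{\left(\left(6 + 1\right)^{2} \right)}} = 27 - \frac{1}{4440 + 66} = 27 - \frac{1}{4506} = \frac{121661}{4506}$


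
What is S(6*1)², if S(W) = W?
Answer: 36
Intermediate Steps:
S(6*1)² = (6*1)² = 6² = 36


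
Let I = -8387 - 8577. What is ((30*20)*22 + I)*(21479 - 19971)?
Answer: -5676112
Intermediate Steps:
I = -16964
((30*20)*22 + I)*(21479 - 19971) = ((30*20)*22 - 16964)*(21479 - 19971) = (600*22 - 16964)*1508 = (13200 - 16964)*1508 = -3764*1508 = -5676112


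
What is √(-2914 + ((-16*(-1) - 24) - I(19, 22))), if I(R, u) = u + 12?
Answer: 2*I*√739 ≈ 54.369*I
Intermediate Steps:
I(R, u) = 12 + u
√(-2914 + ((-16*(-1) - 24) - I(19, 22))) = √(-2914 + ((-16*(-1) - 24) - (12 + 22))) = √(-2914 + ((16 - 24) - 1*34)) = √(-2914 + (-8 - 34)) = √(-2914 - 42) = √(-2956) = 2*I*√739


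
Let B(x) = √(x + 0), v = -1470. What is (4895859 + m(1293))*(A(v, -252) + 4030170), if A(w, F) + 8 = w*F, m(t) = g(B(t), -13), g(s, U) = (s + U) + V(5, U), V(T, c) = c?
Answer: 21544612491466 + 4400602*√1293 ≈ 2.1545e+13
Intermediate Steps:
B(x) = √x
g(s, U) = s + 2*U (g(s, U) = (s + U) + U = (U + s) + U = s + 2*U)
m(t) = -26 + √t (m(t) = √t + 2*(-13) = √t - 26 = -26 + √t)
A(w, F) = -8 + F*w (A(w, F) = -8 + w*F = -8 + F*w)
(4895859 + m(1293))*(A(v, -252) + 4030170) = (4895859 + (-26 + √1293))*((-8 - 252*(-1470)) + 4030170) = (4895833 + √1293)*((-8 + 370440) + 4030170) = (4895833 + √1293)*(370432 + 4030170) = (4895833 + √1293)*4400602 = 21544612491466 + 4400602*√1293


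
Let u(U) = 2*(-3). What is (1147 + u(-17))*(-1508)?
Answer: -1720628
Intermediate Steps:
u(U) = -6
(1147 + u(-17))*(-1508) = (1147 - 6)*(-1508) = 1141*(-1508) = -1720628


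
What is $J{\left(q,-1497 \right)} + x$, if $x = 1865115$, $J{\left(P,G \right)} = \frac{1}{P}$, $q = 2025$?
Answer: $\frac{3776857876}{2025} \approx 1.8651 \cdot 10^{6}$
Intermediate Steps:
$J{\left(q,-1497 \right)} + x = \frac{1}{2025} + 1865115 = \frac{3776857876}{2025}$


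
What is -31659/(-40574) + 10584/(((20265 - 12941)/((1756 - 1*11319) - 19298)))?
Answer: -3098424474615/74290994 ≈ -41707.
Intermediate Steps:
-31659/(-40574) + 10584/(((20265 - 12941)/((1756 - 1*11319) - 19298))) = -31659*(-1/40574) + 10584/((7324/((1756 - 11319) - 19298))) = 31659/40574 + 10584/((7324/(-9563 - 19298))) = 31659/40574 + 10584/((7324/(-28861))) = 31659/40574 + 10584/((7324*(-1/28861))) = 31659/40574 + 10584/(-7324/28861) = 31659/40574 + 10584*(-28861/7324) = 31659/40574 - 76366206/1831 = -3098424474615/74290994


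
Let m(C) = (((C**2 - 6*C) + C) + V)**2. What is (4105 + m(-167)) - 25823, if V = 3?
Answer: 825218811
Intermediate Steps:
m(C) = (3 + C**2 - 5*C)**2 (m(C) = (((C**2 - 6*C) + C) + 3)**2 = ((C**2 - 5*C) + 3)**2 = (3 + C**2 - 5*C)**2)
(4105 + m(-167)) - 25823 = (4105 + (3 + (-167)**2 - 5*(-167))**2) - 25823 = (4105 + (3 + 27889 + 835)**2) - 25823 = (4105 + 28727**2) - 25823 = (4105 + 825240529) - 25823 = 825244634 - 25823 = 825218811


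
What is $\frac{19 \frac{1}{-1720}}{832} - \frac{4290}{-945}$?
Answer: $\frac{409276243}{90155520} \approx 4.5397$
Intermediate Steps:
$\frac{19 \frac{1}{-1720}}{832} - \frac{4290}{-945} = 19 \left(- \frac{1}{1720}\right) \frac{1}{832} - - \frac{286}{63} = \left(- \frac{19}{1720}\right) \frac{1}{832} + \frac{286}{63} = - \frac{19}{1431040} + \frac{286}{63} = \frac{409276243}{90155520}$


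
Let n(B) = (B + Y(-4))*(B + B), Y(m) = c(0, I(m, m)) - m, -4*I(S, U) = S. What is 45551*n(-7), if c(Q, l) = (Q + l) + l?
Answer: 637714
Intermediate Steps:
I(S, U) = -S/4
c(Q, l) = Q + 2*l
Y(m) = -3*m/2 (Y(m) = (0 + 2*(-m/4)) - m = (0 - m/2) - m = -m/2 - m = -3*m/2)
n(B) = 2*B*(6 + B) (n(B) = (B - 3/2*(-4))*(B + B) = (B + 6)*(2*B) = (6 + B)*(2*B) = 2*B*(6 + B))
45551*n(-7) = 45551*(2*(-7)*(6 - 7)) = 45551*(2*(-7)*(-1)) = 45551*14 = 637714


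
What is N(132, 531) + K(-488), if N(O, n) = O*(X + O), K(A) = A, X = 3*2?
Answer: 17728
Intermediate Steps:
X = 6
N(O, n) = O*(6 + O)
N(132, 531) + K(-488) = 132*(6 + 132) - 488 = 132*138 - 488 = 18216 - 488 = 17728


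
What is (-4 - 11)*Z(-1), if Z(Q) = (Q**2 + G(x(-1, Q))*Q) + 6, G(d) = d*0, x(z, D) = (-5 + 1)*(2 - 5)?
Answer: -105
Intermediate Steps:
x(z, D) = 12 (x(z, D) = -4*(-3) = 12)
G(d) = 0
Z(Q) = 6 + Q**2 (Z(Q) = (Q**2 + 0*Q) + 6 = (Q**2 + 0) + 6 = Q**2 + 6 = 6 + Q**2)
(-4 - 11)*Z(-1) = (-4 - 11)*(6 + (-1)**2) = -15*(6 + 1) = -15*7 = -105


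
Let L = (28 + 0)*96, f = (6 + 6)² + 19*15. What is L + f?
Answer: 3117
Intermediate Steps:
f = 429 (f = 12² + 285 = 144 + 285 = 429)
L = 2688 (L = 28*96 = 2688)
L + f = 2688 + 429 = 3117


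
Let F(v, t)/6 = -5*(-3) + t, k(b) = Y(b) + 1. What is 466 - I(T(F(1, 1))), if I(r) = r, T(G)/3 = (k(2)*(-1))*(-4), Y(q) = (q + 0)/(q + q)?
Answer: 448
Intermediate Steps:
Y(q) = 1/2 (Y(q) = q/((2*q)) = q*(1/(2*q)) = 1/2)
k(b) = 3/2 (k(b) = 1/2 + 1 = 3/2)
F(v, t) = 90 + 6*t (F(v, t) = 6*(-5*(-3) + t) = 6*(15 + t) = 90 + 6*t)
T(G) = 18 (T(G) = 3*(((3/2)*(-1))*(-4)) = 3*(-3/2*(-4)) = 3*6 = 18)
466 - I(T(F(1, 1))) = 466 - 1*18 = 466 - 18 = 448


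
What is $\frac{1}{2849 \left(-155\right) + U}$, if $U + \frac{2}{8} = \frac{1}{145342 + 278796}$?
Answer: $- \frac{848276}{374594652287} \approx -2.2645 \cdot 10^{-6}$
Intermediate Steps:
$U = - \frac{212067}{848276}$ ($U = - \frac{1}{4} + \frac{1}{145342 + 278796} = - \frac{1}{4} + \frac{1}{424138} = - \frac{212067}{848276} \approx -0.25$)
$\frac{1}{2849 \left(-155\right) + U} = \frac{1}{2849 \left(-155\right) - \frac{212067}{848276}} = \frac{1}{-441595 - \frac{212067}{848276}} = \frac{1}{- \frac{374594652287}{848276}} = - \frac{848276}{374594652287}$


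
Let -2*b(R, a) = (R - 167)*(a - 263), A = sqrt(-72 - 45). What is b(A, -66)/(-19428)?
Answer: 54943/38856 - 329*I*sqrt(13)/12952 ≈ 1.414 - 0.091586*I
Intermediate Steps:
A = 3*I*sqrt(13) (A = sqrt(-117) = 3*I*sqrt(13) ≈ 10.817*I)
b(R, a) = -(-263 + a)*(-167 + R)/2 (b(R, a) = -(R - 167)*(a - 263)/2 = -(-167 + R)*(-263 + a)/2 = -(-263 + a)*(-167 + R)/2)
b(A, -66)/(-19428) = (-43921/2 + (167/2)*(-66) + 263*(3*I*sqrt(13))/2 - 1/2*3*I*sqrt(13)*(-66))/(-19428) = (-43921/2 - 5511 + 789*I*sqrt(13)/2 + 99*I*sqrt(13))*(-1/19428) = (-54943/2 + 987*I*sqrt(13)/2)*(-1/19428) = 54943/38856 - 329*I*sqrt(13)/12952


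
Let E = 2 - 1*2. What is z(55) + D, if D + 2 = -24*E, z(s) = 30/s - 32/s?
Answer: -112/55 ≈ -2.0364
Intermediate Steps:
E = 0 (E = 2 - 2 = 0)
z(s) = -2/s
D = -2 (D = -2 - 24*0 = -2 + 0 = -2)
z(55) + D = -2/55 - 2 = -112/55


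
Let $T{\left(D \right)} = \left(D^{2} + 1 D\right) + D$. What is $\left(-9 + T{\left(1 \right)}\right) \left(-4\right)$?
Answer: $24$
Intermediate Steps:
$T{\left(D \right)} = D^{2} + 2 D$ ($T{\left(D \right)} = \left(D^{2} + D\right) + D = \left(D + D^{2}\right) + D = D^{2} + 2 D$)
$\left(-9 + T{\left(1 \right)}\right) \left(-4\right) = \left(-9 + 1 \left(2 + 1\right)\right) \left(-4\right) = \left(-9 + 1 \cdot 3\right) \left(-4\right) = \left(-9 + 3\right) \left(-4\right) = \left(-6\right) \left(-4\right) = 24$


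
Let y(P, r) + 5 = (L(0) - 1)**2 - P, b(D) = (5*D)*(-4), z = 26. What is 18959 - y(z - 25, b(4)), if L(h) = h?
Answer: 18964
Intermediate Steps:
b(D) = -20*D
y(P, r) = -4 - P (y(P, r) = -5 + ((0 - 1)**2 - P) = -5 + ((-1)**2 - P) = -5 + (1 - P) = -4 - P)
18959 - y(z - 25, b(4)) = 18959 - (-4 - (26 - 25)) = 18959 - (-4 - 1*1) = 18959 - (-4 - 1) = 18959 - 1*(-5) = 18959 + 5 = 18964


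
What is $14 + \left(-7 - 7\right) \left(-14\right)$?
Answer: $210$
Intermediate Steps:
$14 + \left(-7 - 7\right) \left(-14\right) = 14 - -196 = 14 + 196 = 210$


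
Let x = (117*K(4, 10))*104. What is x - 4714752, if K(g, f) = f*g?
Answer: -4228032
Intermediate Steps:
x = 486720 (x = (117*(10*4))*104 = (117*40)*104 = 4680*104 = 486720)
x - 4714752 = 486720 - 4714752 = -4228032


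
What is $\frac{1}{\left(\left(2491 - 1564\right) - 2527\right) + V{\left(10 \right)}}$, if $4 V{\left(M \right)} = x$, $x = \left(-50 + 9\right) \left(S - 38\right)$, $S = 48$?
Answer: $- \frac{2}{3405} \approx -0.00058737$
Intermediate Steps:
$x = -410$ ($x = \left(-50 + 9\right) \left(48 - 38\right) = \left(-41\right) 10 = -410$)
$V{\left(M \right)} = - \frac{205}{2}$ ($V{\left(M \right)} = \frac{1}{4} \left(-410\right) = - \frac{205}{2}$)
$\frac{1}{\left(\left(2491 - 1564\right) - 2527\right) + V{\left(10 \right)}} = \frac{1}{\left(\left(2491 - 1564\right) - 2527\right) - \frac{205}{2}} = \frac{1}{\left(927 - 2527\right) - \frac{205}{2}} = \frac{1}{-1600 - \frac{205}{2}} = \frac{1}{- \frac{3405}{2}} = - \frac{2}{3405}$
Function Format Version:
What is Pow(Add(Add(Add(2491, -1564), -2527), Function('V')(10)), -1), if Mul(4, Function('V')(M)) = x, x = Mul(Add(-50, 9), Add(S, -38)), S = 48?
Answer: Rational(-2, 3405) ≈ -0.00058737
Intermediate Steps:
x = -410 (x = Mul(Add(-50, 9), Add(48, -38)) = Mul(-41, 10) = -410)
Function('V')(M) = Rational(-205, 2) (Function('V')(M) = Mul(Rational(1, 4), -410) = Rational(-205, 2))
Pow(Add(Add(Add(2491, -1564), -2527), Function('V')(10)), -1) = Pow(Add(Add(Add(2491, -1564), -2527), Rational(-205, 2)), -1) = Pow(Add(Add(927, -2527), Rational(-205, 2)), -1) = Pow(Add(-1600, Rational(-205, 2)), -1) = Pow(Rational(-3405, 2), -1) = Rational(-2, 3405)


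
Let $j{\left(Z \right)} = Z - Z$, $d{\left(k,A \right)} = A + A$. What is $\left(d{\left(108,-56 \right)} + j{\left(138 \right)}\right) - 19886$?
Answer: $-19998$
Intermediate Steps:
$d{\left(k,A \right)} = 2 A$
$j{\left(Z \right)} = 0$
$\left(d{\left(108,-56 \right)} + j{\left(138 \right)}\right) - 19886 = \left(2 \left(-56\right) + 0\right) - 19886 = \left(-112 + 0\right) - 19886 = -112 - 19886 = -19998$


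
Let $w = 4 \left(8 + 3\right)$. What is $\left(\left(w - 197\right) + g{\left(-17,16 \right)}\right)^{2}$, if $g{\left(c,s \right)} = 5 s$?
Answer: $5329$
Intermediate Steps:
$w = 44$ ($w = 4 \cdot 11 = 44$)
$\left(\left(w - 197\right) + g{\left(-17,16 \right)}\right)^{2} = \left(\left(44 - 197\right) + 5 \cdot 16\right)^{2} = \left(-153 + 80\right)^{2} = \left(-73\right)^{2} = 5329$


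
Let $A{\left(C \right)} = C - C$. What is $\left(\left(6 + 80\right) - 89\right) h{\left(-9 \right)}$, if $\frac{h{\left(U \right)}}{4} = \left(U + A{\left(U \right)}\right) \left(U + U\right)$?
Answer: $-1944$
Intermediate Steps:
$A{\left(C \right)} = 0$
$h{\left(U \right)} = 8 U^{2}$ ($h{\left(U \right)} = 4 \left(U + 0\right) \left(U + U\right) = 4 U 2 U = 4 \cdot 2 U^{2} = 8 U^{2}$)
$\left(\left(6 + 80\right) - 89\right) h{\left(-9 \right)} = \left(\left(6 + 80\right) - 89\right) 8 \left(-9\right)^{2} = \left(86 - 89\right) 8 \cdot 81 = \left(-3\right) 648 = -1944$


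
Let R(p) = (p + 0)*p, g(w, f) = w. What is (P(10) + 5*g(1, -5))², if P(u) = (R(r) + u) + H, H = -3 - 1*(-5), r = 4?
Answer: 1089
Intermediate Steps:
H = 2 (H = -3 + 5 = 2)
R(p) = p² (R(p) = p*p = p²)
P(u) = 18 + u (P(u) = (4² + u) + 2 = (16 + u) + 2 = 18 + u)
(P(10) + 5*g(1, -5))² = ((18 + 10) + 5*1)² = (28 + 5)² = 33² = 1089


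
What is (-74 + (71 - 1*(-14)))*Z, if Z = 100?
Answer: 1100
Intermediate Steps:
(-74 + (71 - 1*(-14)))*Z = (-74 + (71 - 1*(-14)))*100 = (-74 + (71 + 14))*100 = (-74 + 85)*100 = 11*100 = 1100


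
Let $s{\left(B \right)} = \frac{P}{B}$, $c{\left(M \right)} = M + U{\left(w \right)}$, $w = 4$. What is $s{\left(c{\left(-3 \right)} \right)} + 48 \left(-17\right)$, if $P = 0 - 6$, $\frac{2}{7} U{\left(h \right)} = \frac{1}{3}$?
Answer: $- \frac{8940}{11} \approx -812.73$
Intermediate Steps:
$U{\left(h \right)} = \frac{7}{6}$ ($U{\left(h \right)} = \frac{7}{2 \cdot 3} = \frac{7}{2} \cdot \frac{1}{3} = \frac{7}{6}$)
$P = -6$ ($P = 0 - 6 = -6$)
$c{\left(M \right)} = \frac{7}{6} + M$ ($c{\left(M \right)} = M + \frac{7}{6} = \frac{7}{6} + M$)
$s{\left(B \right)} = - \frac{6}{B}$
$s{\left(c{\left(-3 \right)} \right)} + 48 \left(-17\right) = - \frac{6}{\frac{7}{6} - 3} + 48 \left(-17\right) = - \frac{6}{- \frac{11}{6}} - 816 = \left(-6\right) \left(- \frac{6}{11}\right) - 816 = \frac{36}{11} - 816 = - \frac{8940}{11}$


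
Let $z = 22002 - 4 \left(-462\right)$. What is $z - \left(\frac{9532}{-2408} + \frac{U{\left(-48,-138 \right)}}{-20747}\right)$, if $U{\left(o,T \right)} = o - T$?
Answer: $\frac{297928696181}{12489694} \approx 23854.0$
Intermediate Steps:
$z = 23850$ ($z = 22002 - -1848 = 22002 + 1848 = 23850$)
$z - \left(\frac{9532}{-2408} + \frac{U{\left(-48,-138 \right)}}{-20747}\right) = 23850 - \left(\frac{9532}{-2408} + \frac{-48 - -138}{-20747}\right) = 23850 - \left(9532 \left(- \frac{1}{2408}\right) + \left(-48 + 138\right) \left(- \frac{1}{20747}\right)\right) = 23850 - \left(- \frac{2383}{602} + 90 \left(- \frac{1}{20747}\right)\right) = 23850 - \left(- \frac{2383}{602} - \frac{90}{20747}\right) = 23850 - - \frac{49494281}{12489694} = 23850 + \frac{49494281}{12489694} = \frac{297928696181}{12489694}$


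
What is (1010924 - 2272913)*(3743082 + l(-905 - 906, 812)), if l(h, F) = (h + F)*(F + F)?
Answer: -2676307644234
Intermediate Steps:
l(h, F) = 2*F*(F + h) (l(h, F) = (F + h)*(2*F) = 2*F*(F + h))
(1010924 - 2272913)*(3743082 + l(-905 - 906, 812)) = (1010924 - 2272913)*(3743082 + 2*812*(812 + (-905 - 906))) = -1261989*(3743082 + 2*812*(812 - 1811)) = -1261989*(3743082 + 2*812*(-999)) = -1261989*(3743082 - 1622376) = -1261989*2120706 = -2676307644234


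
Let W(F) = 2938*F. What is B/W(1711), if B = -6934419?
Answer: -6934419/5026918 ≈ -1.3795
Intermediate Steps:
B/W(1711) = -6934419/(2938*1711) = -6934419/5026918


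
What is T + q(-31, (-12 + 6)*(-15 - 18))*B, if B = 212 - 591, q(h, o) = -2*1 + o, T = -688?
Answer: -74972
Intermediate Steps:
q(h, o) = -2 + o
B = -379
T + q(-31, (-12 + 6)*(-15 - 18))*B = -688 + (-2 + (-12 + 6)*(-15 - 18))*(-379) = -688 + (-2 - 6*(-33))*(-379) = -688 + (-2 + 198)*(-379) = -688 + 196*(-379) = -688 - 74284 = -74972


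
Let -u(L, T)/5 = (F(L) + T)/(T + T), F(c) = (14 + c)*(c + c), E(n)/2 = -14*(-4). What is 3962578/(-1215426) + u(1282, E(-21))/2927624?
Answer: -81837651786119/24908172294768 ≈ -3.2856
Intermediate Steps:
E(n) = 112 (E(n) = 2*(-14*(-4)) = 2*56 = 112)
F(c) = 2*c*(14 + c) (F(c) = (14 + c)*(2*c) = 2*c*(14 + c))
u(L, T) = -5*(T + 2*L*(14 + L))/(2*T) (u(L, T) = -5*(2*L*(14 + L) + T)/(T + T) = -5*(T + 2*L*(14 + L))/(2*T))
3962578/(-1215426) + u(1282, E(-21))/2927624 = 3962578/(-1215426) + ((5/2)*(-1*112 - 2*1282*(14 + 1282))/112)/2927624 = 3962578*(-1/1215426) + ((5/2)*(1/112)*(-112 - 2*1282*1296))*(1/2927624) = -1981289/607713 + ((5/2)*(1/112)*(-112 - 3322944))*(1/2927624) = -1981289/607713 + ((5/2)*(1/112)*(-3323056))*(1/2927624) = -1981289/607713 - 1038455/14*1/2927624 = -1981289/607713 - 1038455/40986736 = -81837651786119/24908172294768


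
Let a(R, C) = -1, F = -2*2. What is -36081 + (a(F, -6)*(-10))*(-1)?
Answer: -36091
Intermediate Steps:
F = -4
-36081 + (a(F, -6)*(-10))*(-1) = -36081 - 1*(-10)*(-1) = -36081 + 10*(-1) = -36081 - 10 = -36091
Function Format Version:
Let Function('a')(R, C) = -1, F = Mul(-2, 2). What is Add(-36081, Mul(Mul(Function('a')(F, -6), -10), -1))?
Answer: -36091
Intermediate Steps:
F = -4
Add(-36081, Mul(Mul(Function('a')(F, -6), -10), -1)) = Add(-36081, Mul(Mul(-1, -10), -1)) = Add(-36081, Mul(10, -1)) = Add(-36081, -10) = -36091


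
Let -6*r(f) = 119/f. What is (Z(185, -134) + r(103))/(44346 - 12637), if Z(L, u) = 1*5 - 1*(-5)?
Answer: 6061/19596162 ≈ 0.00030930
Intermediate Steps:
r(f) = -119/(6*f)
Z(L, u) = 10 (Z(L, u) = 5 + 5 = 10)
(Z(185, -134) + r(103))/(44346 - 12637) = (10 - 119/6/103)/(44346 - 12637) = (10 - 119/6*1/103)/31709 = (10 - 119/618)*(1/31709) = (6061/618)*(1/31709) = 6061/19596162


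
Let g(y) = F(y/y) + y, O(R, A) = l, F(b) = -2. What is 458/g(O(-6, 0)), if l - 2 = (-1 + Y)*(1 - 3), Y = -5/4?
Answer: 916/9 ≈ 101.78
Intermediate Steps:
Y = -5/4 (Y = -5*¼ = -5/4 ≈ -1.2500)
l = 13/2 (l = 2 + (-1 - 5/4)*(1 - 3) = 2 - 9/4*(-2) = 2 + 9/2 = 13/2 ≈ 6.5000)
O(R, A) = 13/2
g(y) = -2 + y
458/g(O(-6, 0)) = 458/(-2 + 13/2) = 458/(9/2) = 458*(2/9) = 916/9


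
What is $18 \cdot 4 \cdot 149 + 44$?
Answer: $10772$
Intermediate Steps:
$18 \cdot 4 \cdot 149 + 44 = 72 \cdot 149 + 44 = 10728 + 44 = 10772$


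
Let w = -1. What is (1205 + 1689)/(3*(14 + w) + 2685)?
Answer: 1447/1362 ≈ 1.0624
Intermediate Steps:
(1205 + 1689)/(3*(14 + w) + 2685) = (1205 + 1689)/(3*(14 - 1) + 2685) = 2894/(3*13 + 2685) = 2894/(39 + 2685) = 2894/2724 = 2894*(1/2724) = 1447/1362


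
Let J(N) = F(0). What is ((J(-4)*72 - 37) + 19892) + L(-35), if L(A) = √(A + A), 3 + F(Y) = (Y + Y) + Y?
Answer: 19639 + I*√70 ≈ 19639.0 + 8.3666*I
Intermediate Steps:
F(Y) = -3 + 3*Y (F(Y) = -3 + ((Y + Y) + Y) = -3 + (2*Y + Y) = -3 + 3*Y)
J(N) = -3 (J(N) = -3 + 3*0 = -3 + 0 = -3)
L(A) = √2*√A (L(A) = √(2*A) = √2*√A)
((J(-4)*72 - 37) + 19892) + L(-35) = ((-3*72 - 37) + 19892) + √2*√(-35) = ((-216 - 37) + 19892) + √2*(I*√35) = (-253 + 19892) + I*√70 = 19639 + I*√70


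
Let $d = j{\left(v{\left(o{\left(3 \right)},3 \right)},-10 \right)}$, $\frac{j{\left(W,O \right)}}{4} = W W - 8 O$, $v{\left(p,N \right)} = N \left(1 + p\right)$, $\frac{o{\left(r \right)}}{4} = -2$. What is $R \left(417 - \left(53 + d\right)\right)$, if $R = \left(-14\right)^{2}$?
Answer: $-337120$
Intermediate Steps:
$R = 196$
$o{\left(r \right)} = -8$ ($o{\left(r \right)} = 4 \left(-2\right) = -8$)
$j{\left(W,O \right)} = - 32 O + 4 W^{2}$ ($j{\left(W,O \right)} = 4 \left(W W - 8 O\right) = 4 \left(W^{2} - 8 O\right) = - 32 O + 4 W^{2}$)
$d = 2084$ ($d = \left(-32\right) \left(-10\right) + 4 \left(3 \left(1 - 8\right)\right)^{2} = 320 + 4 \left(3 \left(-7\right)\right)^{2} = 320 + 4 \left(-21\right)^{2} = 320 + 4 \cdot 441 = 320 + 1764 = 2084$)
$R \left(417 - \left(53 + d\right)\right) = 196 \left(417 - 2137\right) = 196 \left(-1720\right) = -337120$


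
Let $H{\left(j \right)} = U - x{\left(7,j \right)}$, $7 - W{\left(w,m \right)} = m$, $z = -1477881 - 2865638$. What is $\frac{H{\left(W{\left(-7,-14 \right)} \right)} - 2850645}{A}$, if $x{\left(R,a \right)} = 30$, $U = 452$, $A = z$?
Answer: $\frac{2850223}{4343519} \approx 0.6562$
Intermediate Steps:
$z = -4343519$ ($z = -1477881 - 2865638 = -4343519$)
$W{\left(w,m \right)} = 7 - m$
$A = -4343519$
$H{\left(j \right)} = 422$ ($H{\left(j \right)} = 452 - 30 = 422$)
$\frac{H{\left(W{\left(-7,-14 \right)} \right)} - 2850645}{A} = \frac{422 - 2850645}{-4343519} = \left(422 - 2850645\right) \left(- \frac{1}{4343519}\right) = \left(-2850223\right) \left(- \frac{1}{4343519}\right) = \frac{2850223}{4343519}$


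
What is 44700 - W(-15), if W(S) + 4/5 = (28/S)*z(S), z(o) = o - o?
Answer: 223504/5 ≈ 44701.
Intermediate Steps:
z(o) = 0
W(S) = -⅘ (W(S) = -⅘ + (28/S)*0 = -⅘ + 0 = -⅘)
44700 - W(-15) = 44700 - 1*(-⅘) = 44700 + ⅘ = 223504/5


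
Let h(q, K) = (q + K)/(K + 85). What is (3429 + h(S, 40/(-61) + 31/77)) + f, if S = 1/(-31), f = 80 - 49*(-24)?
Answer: 14452905401/3084934 ≈ 4685.0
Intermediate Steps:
f = 1256 (f = 80 + 1176 = 1256)
S = -1/31 ≈ -0.032258
h(q, K) = (K + q)/(85 + K)
(3429 + h(S, 40/(-61) + 31/77)) + f = (3429 + ((40/(-61) + 31/77) - 1/31)/(85 + (40/(-61) + 31/77))) + 1256 = (3429 + ((40*(-1/61) + 31*(1/77)) - 1/31)/(85 + (40*(-1/61) + 31*(1/77)))) + 1256 = (3429 + ((-40/61 + 31/77) - 1/31)/(85 + (-40/61 + 31/77))) + 1256 = (3429 + (-1189/4697 - 1/31)/(85 - 1189/4697)) + 1256 = (3429 - 41556/145607/(398056/4697)) + 1256 = (3429 + (4697/398056)*(-41556/145607)) + 1256 = (3429 - 10389/3084934) + 1256 = 10578228297/3084934 + 1256 = 14452905401/3084934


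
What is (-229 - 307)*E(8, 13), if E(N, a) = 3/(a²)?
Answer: -1608/169 ≈ -9.5148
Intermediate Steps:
E(N, a) = 3/a²
(-229 - 307)*E(8, 13) = (-229 - 307)*(3/13²) = -1608/169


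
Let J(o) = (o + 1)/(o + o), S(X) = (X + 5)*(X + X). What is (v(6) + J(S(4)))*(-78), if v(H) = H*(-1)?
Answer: 10283/24 ≈ 428.46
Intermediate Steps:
S(X) = 2*X*(5 + X) (S(X) = (5 + X)*(2*X) = 2*X*(5 + X))
J(o) = (1 + o)/(2*o) (J(o) = (1 + o)/((2*o)) = (1 + o)*(1/(2*o)) = (1 + o)/(2*o))
v(H) = -H
(v(6) + J(S(4)))*(-78) = (-1*6 + (1 + 2*4*(5 + 4))/(2*((2*4*(5 + 4)))))*(-78) = (-6 + (1 + 2*4*9)/(2*((2*4*9))))*(-78) = (-6 + (1/2)*(1 + 72)/72)*(-78) = (-6 + (1/2)*(1/72)*73)*(-78) = (-6 + 73/144)*(-78) = -791/144*(-78) = 10283/24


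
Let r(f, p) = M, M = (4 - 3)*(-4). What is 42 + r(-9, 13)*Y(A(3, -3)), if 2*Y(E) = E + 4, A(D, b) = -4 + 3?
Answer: 36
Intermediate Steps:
A(D, b) = -1
M = -4 (M = 1*(-4) = -4)
Y(E) = 2 + E/2 (Y(E) = (E + 4)/2 = (4 + E)/2 = 2 + E/2)
r(f, p) = -4
42 + r(-9, 13)*Y(A(3, -3)) = 42 - 4*(2 + (½)*(-1)) = 42 - 4*(2 - ½) = 42 - 4*3/2 = 42 - 6 = 36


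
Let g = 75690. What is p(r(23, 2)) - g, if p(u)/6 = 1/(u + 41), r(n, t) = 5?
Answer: -1740867/23 ≈ -75690.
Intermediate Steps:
p(u) = 6/(41 + u) (p(u) = 6/(u + 41) = 6/(41 + u))
p(r(23, 2)) - g = 6/(41 + 5) - 1*75690 = 6/46 - 75690 = 6*(1/46) - 75690 = 3/23 - 75690 = -1740867/23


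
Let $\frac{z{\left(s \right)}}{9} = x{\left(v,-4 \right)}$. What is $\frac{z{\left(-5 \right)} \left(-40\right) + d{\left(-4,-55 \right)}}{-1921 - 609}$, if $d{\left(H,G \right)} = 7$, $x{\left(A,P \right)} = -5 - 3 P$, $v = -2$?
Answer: $\frac{2513}{2530} \approx 0.99328$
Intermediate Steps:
$z{\left(s \right)} = 63$ ($z{\left(s \right)} = 9 \left(-5 - -12\right) = 9 \left(-5 + 12\right) = 9 \cdot 7 = 63$)
$\frac{z{\left(-5 \right)} \left(-40\right) + d{\left(-4,-55 \right)}}{-1921 - 609} = \frac{63 \left(-40\right) + 7}{-1921 - 609} = \frac{-2520 + 7}{-2530} = \left(-2513\right) \left(- \frac{1}{2530}\right) = \frac{2513}{2530}$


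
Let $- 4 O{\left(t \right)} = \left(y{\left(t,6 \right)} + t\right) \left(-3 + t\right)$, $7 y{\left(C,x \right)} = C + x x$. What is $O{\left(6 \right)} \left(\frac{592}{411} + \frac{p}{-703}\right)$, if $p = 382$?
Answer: $- \frac{777522}{96311} \approx -8.073$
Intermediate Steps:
$y{\left(C,x \right)} = \frac{C}{7} + \frac{x^{2}}{7}$ ($y{\left(C,x \right)} = \frac{C + x x}{7} = \frac{C + x^{2}}{7} = \frac{C}{7} + \frac{x^{2}}{7}$)
$O{\left(t \right)} = - \frac{\left(-3 + t\right) \left(\frac{36}{7} + \frac{8 t}{7}\right)}{4}$ ($O{\left(t \right)} = - \frac{\left(\left(\frac{t}{7} + \frac{6^{2}}{7}\right) + t\right) \left(-3 + t\right)}{4} = - \frac{\left(\left(\frac{t}{7} + \frac{1}{7} \cdot 36\right) + t\right) \left(-3 + t\right)}{4} = - \frac{\left(\left(\frac{t}{7} + \frac{36}{7}\right) + t\right) \left(-3 + t\right)}{4} = - \frac{\left(\left(\frac{36}{7} + \frac{t}{7}\right) + t\right) \left(-3 + t\right)}{4} = - \frac{\left(\frac{36}{7} + \frac{8 t}{7}\right) \left(-3 + t\right)}{4} = - \frac{\left(-3 + t\right) \left(\frac{36}{7} + \frac{8 t}{7}\right)}{4}$)
$O{\left(6 \right)} \left(\frac{592}{411} + \frac{p}{-703}\right) = \left(\frac{27}{7} - \frac{18}{7} - \frac{2 \cdot 6^{2}}{7}\right) \left(\frac{592}{411} + \frac{382}{-703}\right) = \left(\frac{27}{7} - \frac{18}{7} - \frac{72}{7}\right) \left(592 \cdot \frac{1}{411} + 382 \left(- \frac{1}{703}\right)\right) = \left(\frac{27}{7} - \frac{18}{7} - \frac{72}{7}\right) \left(\frac{592}{411} - \frac{382}{703}\right) = \left(-9\right) \frac{259174}{288933} = - \frac{777522}{96311}$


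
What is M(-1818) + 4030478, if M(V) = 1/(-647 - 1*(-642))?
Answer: 20152389/5 ≈ 4.0305e+6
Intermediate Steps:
M(V) = -⅕ (M(V) = 1/(-647 + 642) = 1/(-5) = -⅕)
M(-1818) + 4030478 = -⅕ + 4030478 = 20152389/5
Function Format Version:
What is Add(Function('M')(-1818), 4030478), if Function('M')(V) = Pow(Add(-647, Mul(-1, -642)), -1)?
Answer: Rational(20152389, 5) ≈ 4.0305e+6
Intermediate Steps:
Function('M')(V) = Rational(-1, 5) (Function('M')(V) = Pow(Add(-647, 642), -1) = Pow(-5, -1) = Rational(-1, 5))
Add(Function('M')(-1818), 4030478) = Add(Rational(-1, 5), 4030478) = Rational(20152389, 5)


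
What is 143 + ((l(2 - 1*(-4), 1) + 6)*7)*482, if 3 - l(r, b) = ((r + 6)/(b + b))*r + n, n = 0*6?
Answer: -90955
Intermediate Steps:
n = 0
l(r, b) = 3 - r*(6 + r)/(2*b) (l(r, b) = 3 - (((r + 6)/(b + b))*r + 0) = 3 - (((6 + r)/((2*b)))*r + 0) = 3 - (((6 + r)*(1/(2*b)))*r + 0) = 3 - (((6 + r)/(2*b))*r + 0) = 3 - (r*(6 + r)/(2*b) + 0) = 3 - r*(6 + r)/(2*b))
143 + ((l(2 - 1*(-4), 1) + 6)*7)*482 = 143 + (((1/2)*(-(2 - 1*(-4))**2 - 6*(2 - 1*(-4)) + 6*1)/1 + 6)*7)*482 = 143 + (((1/2)*1*(-(2 + 4)**2 - 6*(2 + 4) + 6) + 6)*7)*482 = 143 + (((1/2)*1*(-1*6**2 - 6*6 + 6) + 6)*7)*482 = 143 + (((1/2)*1*(-1*36 - 36 + 6) + 6)*7)*482 = 143 + (((1/2)*1*(-36 - 36 + 6) + 6)*7)*482 = 143 + (((1/2)*1*(-66) + 6)*7)*482 = 143 + ((-33 + 6)*7)*482 = 143 - 27*7*482 = 143 - 189*482 = 143 - 91098 = -90955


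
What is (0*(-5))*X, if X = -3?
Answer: 0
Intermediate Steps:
(0*(-5))*X = (0*(-5))*(-3) = 0*(-3) = 0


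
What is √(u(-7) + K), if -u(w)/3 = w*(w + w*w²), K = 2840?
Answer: I*√4510 ≈ 67.156*I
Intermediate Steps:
u(w) = -3*w*(w + w³) (u(w) = -3*w*(w + w*w²) = -3*w*(w + w³))
√(u(-7) + K) = √(3*(-7)²*(-1 - 1*(-7)²) + 2840) = √(3*49*(-1 - 1*49) + 2840) = √(3*49*(-1 - 49) + 2840) = √(3*49*(-50) + 2840) = √(-7350 + 2840) = √(-4510) = I*√4510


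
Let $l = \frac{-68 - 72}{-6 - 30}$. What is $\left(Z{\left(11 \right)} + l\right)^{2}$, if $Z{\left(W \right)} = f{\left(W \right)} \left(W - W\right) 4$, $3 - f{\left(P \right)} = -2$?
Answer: $\frac{1225}{81} \approx 15.123$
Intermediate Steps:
$f{\left(P \right)} = 5$ ($f{\left(P \right)} = 3 - -2 = 3 + 2 = 5$)
$Z{\left(W \right)} = 0$ ($Z{\left(W \right)} = 5 \left(W - W\right) 4 = 5 \cdot 0 \cdot 4 = 0 \cdot 4 = 0$)
$l = \frac{35}{9}$ ($l = - \frac{140}{-36} = \left(-140\right) \left(- \frac{1}{36}\right) = \frac{35}{9} \approx 3.8889$)
$\left(Z{\left(11 \right)} + l\right)^{2} = \left(0 + \frac{35}{9}\right)^{2} = \left(\frac{35}{9}\right)^{2} = \frac{1225}{81}$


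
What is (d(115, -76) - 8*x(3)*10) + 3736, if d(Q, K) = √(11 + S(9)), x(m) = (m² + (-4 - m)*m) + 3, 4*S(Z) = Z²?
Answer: 4456 + 5*√5/2 ≈ 4461.6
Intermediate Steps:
S(Z) = Z²/4
x(m) = 3 + m² + m*(-4 - m) (x(m) = (m² + m*(-4 - m)) + 3 = 3 + m² + m*(-4 - m))
d(Q, K) = 5*√5/2 (d(Q, K) = √(11 + (¼)*9²) = √(11 + (¼)*81) = √(11 + 81/4) = √(125/4) = 5*√5/2)
(d(115, -76) - 8*x(3)*10) + 3736 = (5*√5/2 - 8*(3 - 4*3)*10) + 3736 = (5*√5/2 - 8*(3 - 12)*10) + 3736 = (5*√5/2 - 8*(-9)*10) + 3736 = (5*√5/2 + 72*10) + 3736 = (5*√5/2 + 720) + 3736 = (720 + 5*√5/2) + 3736 = 4456 + 5*√5/2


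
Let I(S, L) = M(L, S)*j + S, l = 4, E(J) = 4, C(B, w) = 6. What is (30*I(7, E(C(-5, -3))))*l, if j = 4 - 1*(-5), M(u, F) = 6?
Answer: 7320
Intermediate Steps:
j = 9 (j = 4 + 5 = 9)
I(S, L) = 54 + S (I(S, L) = 6*9 + S = 54 + S)
(30*I(7, E(C(-5, -3))))*l = (30*(54 + 7))*4 = (30*61)*4 = 1830*4 = 7320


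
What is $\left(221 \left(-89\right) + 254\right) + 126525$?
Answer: $107110$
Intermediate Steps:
$\left(221 \left(-89\right) + 254\right) + 126525 = \left(-19669 + 254\right) + 126525 = -19415 + 126525 = 107110$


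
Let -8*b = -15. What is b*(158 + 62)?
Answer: 825/2 ≈ 412.50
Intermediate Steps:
b = 15/8 (b = -⅛*(-15) = 15/8 ≈ 1.8750)
b*(158 + 62) = 15*(158 + 62)/8 = (15/8)*220 = 825/2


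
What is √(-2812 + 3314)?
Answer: √502 ≈ 22.405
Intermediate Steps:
√(-2812 + 3314) = √502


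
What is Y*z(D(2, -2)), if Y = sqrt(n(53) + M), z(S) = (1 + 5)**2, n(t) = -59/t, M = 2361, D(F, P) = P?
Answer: 36*sqrt(6628922)/53 ≈ 1748.8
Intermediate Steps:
z(S) = 36 (z(S) = 6**2 = 36)
Y = sqrt(6628922)/53 (Y = sqrt(-59/53 + 2361) = sqrt(125074/53) = sqrt(6628922)/53 ≈ 48.579)
Y*z(D(2, -2)) = (sqrt(6628922)/53)*36 = 36*sqrt(6628922)/53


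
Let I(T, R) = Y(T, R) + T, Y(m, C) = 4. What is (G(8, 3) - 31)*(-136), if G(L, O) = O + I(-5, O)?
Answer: 3944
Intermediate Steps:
I(T, R) = 4 + T
G(L, O) = -1 + O (G(L, O) = O + (4 - 5) = O - 1 = -1 + O)
(G(8, 3) - 31)*(-136) = ((-1 + 3) - 31)*(-136) = (2 - 31)*(-136) = -29*(-136) = 3944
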